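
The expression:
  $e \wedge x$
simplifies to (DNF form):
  $e \wedge x$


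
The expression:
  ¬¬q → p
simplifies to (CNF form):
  p ∨ ¬q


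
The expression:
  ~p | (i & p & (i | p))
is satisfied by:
  {i: True, p: False}
  {p: False, i: False}
  {p: True, i: True}


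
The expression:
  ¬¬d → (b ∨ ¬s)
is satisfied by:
  {b: True, s: False, d: False}
  {s: False, d: False, b: False}
  {b: True, d: True, s: False}
  {d: True, s: False, b: False}
  {b: True, s: True, d: False}
  {s: True, b: False, d: False}
  {b: True, d: True, s: True}


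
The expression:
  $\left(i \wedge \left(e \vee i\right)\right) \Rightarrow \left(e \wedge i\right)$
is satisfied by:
  {e: True, i: False}
  {i: False, e: False}
  {i: True, e: True}


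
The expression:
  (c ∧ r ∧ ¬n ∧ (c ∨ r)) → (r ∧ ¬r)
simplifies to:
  n ∨ ¬c ∨ ¬r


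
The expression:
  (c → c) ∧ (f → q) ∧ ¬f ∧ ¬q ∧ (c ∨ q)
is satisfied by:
  {c: True, q: False, f: False}


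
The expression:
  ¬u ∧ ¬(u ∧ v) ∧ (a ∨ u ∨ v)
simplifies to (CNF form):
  ¬u ∧ (a ∨ v)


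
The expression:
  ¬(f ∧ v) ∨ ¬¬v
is always true.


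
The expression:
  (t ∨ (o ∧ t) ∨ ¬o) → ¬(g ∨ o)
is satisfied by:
  {t: False, g: False, o: False}
  {o: True, t: False, g: False}
  {o: True, g: True, t: False}
  {t: True, g: False, o: False}


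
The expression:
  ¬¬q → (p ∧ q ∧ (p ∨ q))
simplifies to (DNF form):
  p ∨ ¬q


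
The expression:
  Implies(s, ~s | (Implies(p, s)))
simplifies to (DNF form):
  True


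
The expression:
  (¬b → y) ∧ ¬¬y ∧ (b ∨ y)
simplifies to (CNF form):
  y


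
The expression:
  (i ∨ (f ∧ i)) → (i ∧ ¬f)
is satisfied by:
  {i: False, f: False}
  {f: True, i: False}
  {i: True, f: False}


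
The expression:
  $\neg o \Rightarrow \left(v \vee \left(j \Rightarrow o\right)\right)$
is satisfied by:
  {o: True, v: True, j: False}
  {o: True, v: False, j: False}
  {v: True, o: False, j: False}
  {o: False, v: False, j: False}
  {j: True, o: True, v: True}
  {j: True, o: True, v: False}
  {j: True, v: True, o: False}


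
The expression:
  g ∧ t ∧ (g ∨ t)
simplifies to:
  g ∧ t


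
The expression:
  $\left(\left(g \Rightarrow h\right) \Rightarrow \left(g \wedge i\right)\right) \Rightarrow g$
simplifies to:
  $\text{True}$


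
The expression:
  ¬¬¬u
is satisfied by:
  {u: False}


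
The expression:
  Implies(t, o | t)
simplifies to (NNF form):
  True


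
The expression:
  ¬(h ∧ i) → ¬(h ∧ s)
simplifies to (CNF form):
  i ∨ ¬h ∨ ¬s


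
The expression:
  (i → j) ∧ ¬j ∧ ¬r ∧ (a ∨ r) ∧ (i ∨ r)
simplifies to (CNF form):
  False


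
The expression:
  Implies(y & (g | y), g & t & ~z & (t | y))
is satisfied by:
  {t: True, g: True, z: False, y: False}
  {t: True, g: False, z: False, y: False}
  {g: True, t: False, z: False, y: False}
  {t: False, g: False, z: False, y: False}
  {t: True, z: True, g: True, y: False}
  {t: True, z: True, g: False, y: False}
  {z: True, g: True, t: False, y: False}
  {z: True, g: False, t: False, y: False}
  {y: True, t: True, z: False, g: True}


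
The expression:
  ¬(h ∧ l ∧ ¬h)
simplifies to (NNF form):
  True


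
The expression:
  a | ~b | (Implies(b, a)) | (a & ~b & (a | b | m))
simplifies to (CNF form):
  a | ~b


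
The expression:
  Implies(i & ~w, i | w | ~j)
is always true.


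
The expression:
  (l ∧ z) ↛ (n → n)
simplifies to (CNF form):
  False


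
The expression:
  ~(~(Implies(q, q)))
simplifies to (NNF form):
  True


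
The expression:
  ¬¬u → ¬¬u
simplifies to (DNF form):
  True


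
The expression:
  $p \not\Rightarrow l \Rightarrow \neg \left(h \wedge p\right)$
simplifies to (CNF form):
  $l \vee \neg h \vee \neg p$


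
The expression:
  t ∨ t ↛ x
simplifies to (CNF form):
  t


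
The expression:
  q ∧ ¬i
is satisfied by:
  {q: True, i: False}


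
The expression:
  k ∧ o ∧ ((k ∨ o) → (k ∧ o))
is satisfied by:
  {o: True, k: True}


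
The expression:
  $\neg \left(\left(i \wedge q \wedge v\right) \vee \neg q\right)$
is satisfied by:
  {q: True, v: False, i: False}
  {i: True, q: True, v: False}
  {v: True, q: True, i: False}


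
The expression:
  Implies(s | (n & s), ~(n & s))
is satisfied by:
  {s: False, n: False}
  {n: True, s: False}
  {s: True, n: False}


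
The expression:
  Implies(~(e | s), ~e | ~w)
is always true.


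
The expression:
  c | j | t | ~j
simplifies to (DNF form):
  True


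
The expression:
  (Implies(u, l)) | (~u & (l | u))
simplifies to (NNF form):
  l | ~u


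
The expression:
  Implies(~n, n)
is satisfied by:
  {n: True}


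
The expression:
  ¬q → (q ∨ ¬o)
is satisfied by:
  {q: True, o: False}
  {o: False, q: False}
  {o: True, q: True}


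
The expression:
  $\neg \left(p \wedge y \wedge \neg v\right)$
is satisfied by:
  {v: True, p: False, y: False}
  {p: False, y: False, v: False}
  {y: True, v: True, p: False}
  {y: True, p: False, v: False}
  {v: True, p: True, y: False}
  {p: True, v: False, y: False}
  {y: True, p: True, v: True}


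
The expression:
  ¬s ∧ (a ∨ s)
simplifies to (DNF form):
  a ∧ ¬s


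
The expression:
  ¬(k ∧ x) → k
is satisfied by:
  {k: True}


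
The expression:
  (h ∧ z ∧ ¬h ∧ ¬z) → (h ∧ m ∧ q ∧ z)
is always true.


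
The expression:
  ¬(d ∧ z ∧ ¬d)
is always true.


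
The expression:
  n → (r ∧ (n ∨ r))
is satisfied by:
  {r: True, n: False}
  {n: False, r: False}
  {n: True, r: True}


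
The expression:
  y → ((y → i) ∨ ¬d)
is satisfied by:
  {i: True, d: False, y: False}
  {d: False, y: False, i: False}
  {i: True, y: True, d: False}
  {y: True, d: False, i: False}
  {i: True, d: True, y: False}
  {d: True, i: False, y: False}
  {i: True, y: True, d: True}


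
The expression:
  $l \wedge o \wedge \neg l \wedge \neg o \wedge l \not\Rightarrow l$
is never true.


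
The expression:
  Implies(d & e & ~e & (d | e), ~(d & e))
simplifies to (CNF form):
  True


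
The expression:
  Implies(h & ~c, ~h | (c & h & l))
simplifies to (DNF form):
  c | ~h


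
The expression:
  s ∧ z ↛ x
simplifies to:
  s ∧ z ∧ ¬x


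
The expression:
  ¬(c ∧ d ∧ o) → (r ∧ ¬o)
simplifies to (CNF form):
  (c ∨ ¬o) ∧ (d ∨ ¬o) ∧ (o ∨ r)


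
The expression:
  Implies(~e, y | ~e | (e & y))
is always true.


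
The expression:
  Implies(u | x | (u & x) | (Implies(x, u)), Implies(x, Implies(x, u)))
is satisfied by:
  {u: True, x: False}
  {x: False, u: False}
  {x: True, u: True}


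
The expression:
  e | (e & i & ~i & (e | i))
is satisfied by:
  {e: True}


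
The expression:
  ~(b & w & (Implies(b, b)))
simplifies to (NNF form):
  ~b | ~w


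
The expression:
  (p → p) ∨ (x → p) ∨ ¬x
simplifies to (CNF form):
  True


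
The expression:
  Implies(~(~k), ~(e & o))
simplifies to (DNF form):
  ~e | ~k | ~o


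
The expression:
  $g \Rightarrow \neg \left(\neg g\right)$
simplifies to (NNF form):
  $\text{True}$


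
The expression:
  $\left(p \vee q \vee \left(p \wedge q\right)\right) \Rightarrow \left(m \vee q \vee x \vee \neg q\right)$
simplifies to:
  $\text{True}$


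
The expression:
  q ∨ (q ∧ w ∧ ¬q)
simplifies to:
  q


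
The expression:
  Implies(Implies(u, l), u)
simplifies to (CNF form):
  u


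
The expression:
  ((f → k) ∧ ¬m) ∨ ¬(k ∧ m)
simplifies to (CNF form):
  ¬k ∨ ¬m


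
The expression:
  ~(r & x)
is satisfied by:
  {x: False, r: False}
  {r: True, x: False}
  {x: True, r: False}


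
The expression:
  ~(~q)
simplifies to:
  q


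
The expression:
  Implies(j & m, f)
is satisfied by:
  {f: True, m: False, j: False}
  {f: False, m: False, j: False}
  {j: True, f: True, m: False}
  {j: True, f: False, m: False}
  {m: True, f: True, j: False}
  {m: True, f: False, j: False}
  {m: True, j: True, f: True}


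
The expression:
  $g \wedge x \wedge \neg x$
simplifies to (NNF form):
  $\text{False}$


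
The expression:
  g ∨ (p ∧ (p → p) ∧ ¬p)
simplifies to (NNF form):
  g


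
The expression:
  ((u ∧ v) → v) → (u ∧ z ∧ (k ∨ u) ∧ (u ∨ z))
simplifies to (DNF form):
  u ∧ z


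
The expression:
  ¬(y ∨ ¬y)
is never true.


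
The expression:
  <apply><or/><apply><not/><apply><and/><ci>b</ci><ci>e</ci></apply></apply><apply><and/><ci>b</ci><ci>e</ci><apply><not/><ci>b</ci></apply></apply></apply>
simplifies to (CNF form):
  <apply><or/><apply><not/><ci>b</ci></apply><apply><not/><ci>e</ci></apply></apply>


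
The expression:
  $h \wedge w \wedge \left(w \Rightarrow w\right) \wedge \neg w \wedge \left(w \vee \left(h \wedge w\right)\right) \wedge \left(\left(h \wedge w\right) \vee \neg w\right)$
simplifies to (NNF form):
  $\text{False}$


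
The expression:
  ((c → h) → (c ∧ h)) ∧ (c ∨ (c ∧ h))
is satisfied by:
  {c: True}


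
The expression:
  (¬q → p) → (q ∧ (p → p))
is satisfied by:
  {q: True, p: False}
  {p: False, q: False}
  {p: True, q: True}


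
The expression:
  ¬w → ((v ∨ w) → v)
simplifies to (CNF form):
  True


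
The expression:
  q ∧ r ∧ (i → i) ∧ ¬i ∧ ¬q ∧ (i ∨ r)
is never true.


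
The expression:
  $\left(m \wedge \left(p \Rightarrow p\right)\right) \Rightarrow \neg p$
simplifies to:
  $\neg m \vee \neg p$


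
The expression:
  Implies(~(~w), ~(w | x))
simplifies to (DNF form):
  ~w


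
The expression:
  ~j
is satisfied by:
  {j: False}


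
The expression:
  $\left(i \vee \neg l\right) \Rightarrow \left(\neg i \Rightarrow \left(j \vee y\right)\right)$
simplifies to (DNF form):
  $i \vee j \vee l \vee y$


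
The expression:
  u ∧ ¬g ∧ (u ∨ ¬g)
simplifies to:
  u ∧ ¬g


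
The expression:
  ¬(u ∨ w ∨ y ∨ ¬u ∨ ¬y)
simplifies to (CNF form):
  False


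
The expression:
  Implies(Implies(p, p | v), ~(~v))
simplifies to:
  v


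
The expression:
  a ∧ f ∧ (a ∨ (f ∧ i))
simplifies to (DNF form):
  a ∧ f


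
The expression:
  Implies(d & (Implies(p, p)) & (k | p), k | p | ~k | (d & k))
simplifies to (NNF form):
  True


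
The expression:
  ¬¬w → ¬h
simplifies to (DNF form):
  ¬h ∨ ¬w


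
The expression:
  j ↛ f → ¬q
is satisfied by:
  {f: True, q: False, j: False}
  {f: False, q: False, j: False}
  {j: True, f: True, q: False}
  {j: True, f: False, q: False}
  {q: True, f: True, j: False}
  {q: True, f: False, j: False}
  {q: True, j: True, f: True}


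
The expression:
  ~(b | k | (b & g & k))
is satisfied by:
  {k: False, b: False}


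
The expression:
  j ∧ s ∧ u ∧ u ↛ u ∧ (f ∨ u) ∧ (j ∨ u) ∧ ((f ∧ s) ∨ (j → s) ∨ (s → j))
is never true.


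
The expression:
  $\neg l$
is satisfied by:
  {l: False}


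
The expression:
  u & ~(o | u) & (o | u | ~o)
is never true.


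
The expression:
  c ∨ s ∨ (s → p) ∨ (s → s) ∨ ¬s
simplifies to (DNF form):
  True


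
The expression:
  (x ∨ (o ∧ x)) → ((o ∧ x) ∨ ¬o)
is always true.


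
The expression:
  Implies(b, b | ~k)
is always true.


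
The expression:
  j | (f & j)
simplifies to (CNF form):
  j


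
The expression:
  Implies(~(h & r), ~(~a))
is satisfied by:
  {a: True, h: True, r: True}
  {a: True, h: True, r: False}
  {a: True, r: True, h: False}
  {a: True, r: False, h: False}
  {h: True, r: True, a: False}


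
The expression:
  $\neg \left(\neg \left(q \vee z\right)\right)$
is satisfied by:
  {q: True, z: True}
  {q: True, z: False}
  {z: True, q: False}


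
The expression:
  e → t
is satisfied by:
  {t: True, e: False}
  {e: False, t: False}
  {e: True, t: True}


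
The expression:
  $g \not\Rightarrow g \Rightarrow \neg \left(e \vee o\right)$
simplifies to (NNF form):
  $\text{True}$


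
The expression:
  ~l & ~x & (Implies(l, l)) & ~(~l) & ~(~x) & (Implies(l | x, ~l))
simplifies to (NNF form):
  False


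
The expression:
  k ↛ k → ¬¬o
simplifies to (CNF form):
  True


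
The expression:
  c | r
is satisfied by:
  {r: True, c: True}
  {r: True, c: False}
  {c: True, r: False}


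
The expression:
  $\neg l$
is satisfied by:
  {l: False}


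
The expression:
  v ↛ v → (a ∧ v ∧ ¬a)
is always true.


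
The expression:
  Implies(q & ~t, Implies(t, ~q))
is always true.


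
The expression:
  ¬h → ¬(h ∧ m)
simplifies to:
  True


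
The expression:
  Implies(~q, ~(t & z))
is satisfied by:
  {q: True, t: False, z: False}
  {t: False, z: False, q: False}
  {z: True, q: True, t: False}
  {z: True, t: False, q: False}
  {q: True, t: True, z: False}
  {t: True, q: False, z: False}
  {z: True, t: True, q: True}


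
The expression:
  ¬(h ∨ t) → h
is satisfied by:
  {t: True, h: True}
  {t: True, h: False}
  {h: True, t: False}


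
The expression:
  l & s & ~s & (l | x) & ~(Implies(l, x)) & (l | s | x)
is never true.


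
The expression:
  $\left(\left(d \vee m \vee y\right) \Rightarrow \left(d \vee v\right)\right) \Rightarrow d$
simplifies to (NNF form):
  $d \vee \left(m \wedge \neg v\right) \vee \left(y \wedge \neg v\right)$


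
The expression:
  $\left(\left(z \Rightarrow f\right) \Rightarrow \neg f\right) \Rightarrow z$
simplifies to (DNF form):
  $f \vee z$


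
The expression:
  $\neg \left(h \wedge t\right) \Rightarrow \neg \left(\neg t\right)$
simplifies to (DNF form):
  $t$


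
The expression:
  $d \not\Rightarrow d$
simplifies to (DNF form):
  $\text{False}$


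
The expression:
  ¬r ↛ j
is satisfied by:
  {j: True, r: False}
  {r: False, j: False}
  {r: True, j: True}


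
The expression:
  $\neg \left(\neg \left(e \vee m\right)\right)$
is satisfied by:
  {m: True, e: True}
  {m: True, e: False}
  {e: True, m: False}


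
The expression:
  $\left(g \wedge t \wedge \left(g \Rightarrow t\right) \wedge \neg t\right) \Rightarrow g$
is always true.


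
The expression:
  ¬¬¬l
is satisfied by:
  {l: False}


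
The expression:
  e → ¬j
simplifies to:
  ¬e ∨ ¬j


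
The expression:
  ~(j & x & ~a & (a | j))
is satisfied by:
  {a: True, x: False, j: False}
  {x: False, j: False, a: False}
  {j: True, a: True, x: False}
  {j: True, x: False, a: False}
  {a: True, x: True, j: False}
  {x: True, a: False, j: False}
  {j: True, x: True, a: True}


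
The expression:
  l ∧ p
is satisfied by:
  {p: True, l: True}


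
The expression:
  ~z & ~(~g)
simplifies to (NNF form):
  g & ~z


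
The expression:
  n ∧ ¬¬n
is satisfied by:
  {n: True}


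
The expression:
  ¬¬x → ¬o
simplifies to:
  ¬o ∨ ¬x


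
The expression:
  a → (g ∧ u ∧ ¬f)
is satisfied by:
  {u: True, g: True, f: False, a: False}
  {u: True, g: False, f: False, a: False}
  {g: True, u: False, f: False, a: False}
  {u: False, g: False, f: False, a: False}
  {u: True, f: True, g: True, a: False}
  {u: True, f: True, g: False, a: False}
  {f: True, g: True, u: False, a: False}
  {f: True, g: False, u: False, a: False}
  {a: True, u: True, f: False, g: True}


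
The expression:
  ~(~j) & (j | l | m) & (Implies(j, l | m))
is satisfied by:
  {j: True, m: True, l: True}
  {j: True, m: True, l: False}
  {j: True, l: True, m: False}


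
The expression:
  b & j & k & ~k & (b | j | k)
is never true.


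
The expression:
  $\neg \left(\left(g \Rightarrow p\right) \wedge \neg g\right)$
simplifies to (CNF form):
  $g$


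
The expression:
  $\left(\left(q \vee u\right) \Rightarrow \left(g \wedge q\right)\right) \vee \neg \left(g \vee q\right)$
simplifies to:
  $\left(g \wedge q\right) \vee \left(\neg g \wedge \neg q\right) \vee \left(\neg q \wedge \neg u\right)$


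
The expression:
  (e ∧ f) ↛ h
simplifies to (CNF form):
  e ∧ f ∧ ¬h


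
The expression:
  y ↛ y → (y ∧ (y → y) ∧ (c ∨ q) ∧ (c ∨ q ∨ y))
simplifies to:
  True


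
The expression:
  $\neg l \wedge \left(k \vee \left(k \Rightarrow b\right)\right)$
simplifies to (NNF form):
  $\neg l$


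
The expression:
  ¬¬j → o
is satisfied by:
  {o: True, j: False}
  {j: False, o: False}
  {j: True, o: True}


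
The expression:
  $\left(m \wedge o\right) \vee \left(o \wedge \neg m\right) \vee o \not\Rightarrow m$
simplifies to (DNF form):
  $o$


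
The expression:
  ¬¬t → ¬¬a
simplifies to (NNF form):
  a ∨ ¬t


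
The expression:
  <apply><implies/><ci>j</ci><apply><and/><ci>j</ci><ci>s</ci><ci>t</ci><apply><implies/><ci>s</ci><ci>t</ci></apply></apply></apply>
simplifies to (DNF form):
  <apply><or/><apply><not/><ci>j</ci></apply><apply><and/><ci>s</ci><ci>t</ci></apply></apply>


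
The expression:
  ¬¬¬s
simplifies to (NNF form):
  ¬s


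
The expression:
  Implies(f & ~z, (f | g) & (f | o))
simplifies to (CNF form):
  True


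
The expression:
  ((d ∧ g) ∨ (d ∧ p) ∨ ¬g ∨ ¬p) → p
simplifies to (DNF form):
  p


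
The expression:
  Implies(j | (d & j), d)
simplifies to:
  d | ~j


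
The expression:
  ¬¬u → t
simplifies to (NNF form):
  t ∨ ¬u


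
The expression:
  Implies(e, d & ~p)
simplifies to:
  ~e | (d & ~p)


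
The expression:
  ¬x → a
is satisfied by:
  {a: True, x: True}
  {a: True, x: False}
  {x: True, a: False}


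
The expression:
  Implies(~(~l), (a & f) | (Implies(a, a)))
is always true.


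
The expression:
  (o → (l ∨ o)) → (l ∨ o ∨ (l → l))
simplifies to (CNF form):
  True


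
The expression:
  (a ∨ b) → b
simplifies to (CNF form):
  b ∨ ¬a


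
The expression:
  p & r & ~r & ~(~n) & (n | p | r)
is never true.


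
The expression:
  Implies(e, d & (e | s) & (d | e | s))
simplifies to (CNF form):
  d | ~e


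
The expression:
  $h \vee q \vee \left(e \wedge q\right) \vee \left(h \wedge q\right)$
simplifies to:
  $h \vee q$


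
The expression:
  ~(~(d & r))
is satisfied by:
  {r: True, d: True}


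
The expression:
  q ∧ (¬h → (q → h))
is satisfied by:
  {h: True, q: True}


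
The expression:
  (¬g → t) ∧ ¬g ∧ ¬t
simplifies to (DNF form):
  False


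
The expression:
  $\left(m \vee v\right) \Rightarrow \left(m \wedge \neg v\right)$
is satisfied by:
  {v: False}


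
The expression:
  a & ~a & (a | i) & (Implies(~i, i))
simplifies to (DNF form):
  False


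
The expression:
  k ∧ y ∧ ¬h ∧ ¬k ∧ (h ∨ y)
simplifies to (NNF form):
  False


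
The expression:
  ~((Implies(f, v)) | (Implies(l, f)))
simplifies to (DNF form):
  False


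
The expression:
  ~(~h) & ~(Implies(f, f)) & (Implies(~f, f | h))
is never true.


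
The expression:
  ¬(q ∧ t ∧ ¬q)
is always true.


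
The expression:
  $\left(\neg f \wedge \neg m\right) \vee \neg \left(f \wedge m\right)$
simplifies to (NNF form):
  $\neg f \vee \neg m$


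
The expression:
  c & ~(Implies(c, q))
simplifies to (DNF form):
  c & ~q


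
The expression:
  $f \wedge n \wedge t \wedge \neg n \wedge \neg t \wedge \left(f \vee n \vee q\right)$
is never true.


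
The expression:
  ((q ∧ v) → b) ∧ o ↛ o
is never true.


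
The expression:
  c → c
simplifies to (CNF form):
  True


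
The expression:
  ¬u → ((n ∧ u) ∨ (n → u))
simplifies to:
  u ∨ ¬n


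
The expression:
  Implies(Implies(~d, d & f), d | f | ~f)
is always true.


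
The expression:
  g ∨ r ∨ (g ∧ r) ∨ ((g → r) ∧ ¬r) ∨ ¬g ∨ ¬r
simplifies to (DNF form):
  True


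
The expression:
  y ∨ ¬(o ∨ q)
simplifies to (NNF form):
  y ∨ (¬o ∧ ¬q)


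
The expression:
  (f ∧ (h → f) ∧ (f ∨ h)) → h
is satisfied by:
  {h: True, f: False}
  {f: False, h: False}
  {f: True, h: True}


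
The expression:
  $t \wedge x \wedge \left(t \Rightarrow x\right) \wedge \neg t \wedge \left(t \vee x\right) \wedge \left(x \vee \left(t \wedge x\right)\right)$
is never true.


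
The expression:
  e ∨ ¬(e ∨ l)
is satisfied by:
  {e: True, l: False}
  {l: False, e: False}
  {l: True, e: True}


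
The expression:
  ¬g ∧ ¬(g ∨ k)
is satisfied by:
  {g: False, k: False}


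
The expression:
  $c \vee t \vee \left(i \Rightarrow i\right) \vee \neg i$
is always true.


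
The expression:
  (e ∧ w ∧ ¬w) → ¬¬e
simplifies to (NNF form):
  True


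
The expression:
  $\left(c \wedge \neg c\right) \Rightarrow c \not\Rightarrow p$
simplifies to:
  $\text{True}$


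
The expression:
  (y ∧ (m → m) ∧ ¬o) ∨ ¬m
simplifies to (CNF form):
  (y ∨ ¬m) ∧ (¬m ∨ ¬o)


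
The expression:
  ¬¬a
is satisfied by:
  {a: True}


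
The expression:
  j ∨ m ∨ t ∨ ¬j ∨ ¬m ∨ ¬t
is always true.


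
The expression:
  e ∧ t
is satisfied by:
  {t: True, e: True}


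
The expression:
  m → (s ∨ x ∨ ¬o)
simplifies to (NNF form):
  s ∨ x ∨ ¬m ∨ ¬o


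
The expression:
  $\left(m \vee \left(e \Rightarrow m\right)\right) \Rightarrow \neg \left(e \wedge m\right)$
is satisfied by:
  {m: False, e: False}
  {e: True, m: False}
  {m: True, e: False}


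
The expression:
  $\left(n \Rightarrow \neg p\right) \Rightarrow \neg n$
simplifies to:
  $p \vee \neg n$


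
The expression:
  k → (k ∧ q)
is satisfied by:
  {q: True, k: False}
  {k: False, q: False}
  {k: True, q: True}


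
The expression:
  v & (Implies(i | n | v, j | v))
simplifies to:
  v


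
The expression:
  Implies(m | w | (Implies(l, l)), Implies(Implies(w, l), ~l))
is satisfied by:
  {l: False}


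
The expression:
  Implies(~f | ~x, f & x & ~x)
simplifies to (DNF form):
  f & x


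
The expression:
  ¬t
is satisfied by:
  {t: False}


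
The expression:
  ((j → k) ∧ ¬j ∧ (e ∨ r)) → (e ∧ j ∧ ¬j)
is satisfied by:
  {j: True, r: False, e: False}
  {e: True, j: True, r: False}
  {j: True, r: True, e: False}
  {e: True, j: True, r: True}
  {e: False, r: False, j: False}


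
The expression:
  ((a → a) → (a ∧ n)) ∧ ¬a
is never true.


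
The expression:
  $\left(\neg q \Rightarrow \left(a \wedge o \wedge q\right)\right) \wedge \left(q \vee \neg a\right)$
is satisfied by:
  {q: True}


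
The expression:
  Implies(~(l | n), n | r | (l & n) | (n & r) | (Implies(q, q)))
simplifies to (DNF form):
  True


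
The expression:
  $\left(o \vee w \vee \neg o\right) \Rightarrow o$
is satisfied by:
  {o: True}


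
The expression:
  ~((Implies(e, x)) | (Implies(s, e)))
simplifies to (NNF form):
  False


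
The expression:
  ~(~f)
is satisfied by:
  {f: True}


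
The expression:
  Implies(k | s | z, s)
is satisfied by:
  {s: True, z: False, k: False}
  {s: True, k: True, z: False}
  {s: True, z: True, k: False}
  {s: True, k: True, z: True}
  {k: False, z: False, s: False}


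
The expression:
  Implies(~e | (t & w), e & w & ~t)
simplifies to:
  e & (~t | ~w)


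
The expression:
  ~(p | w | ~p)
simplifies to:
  False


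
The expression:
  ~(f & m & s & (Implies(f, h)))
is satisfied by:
  {s: False, m: False, h: False, f: False}
  {f: True, s: False, m: False, h: False}
  {h: True, s: False, m: False, f: False}
  {f: True, h: True, s: False, m: False}
  {m: True, f: False, s: False, h: False}
  {f: True, m: True, s: False, h: False}
  {h: True, m: True, f: False, s: False}
  {f: True, h: True, m: True, s: False}
  {s: True, h: False, m: False, f: False}
  {f: True, s: True, h: False, m: False}
  {h: True, s: True, f: False, m: False}
  {f: True, h: True, s: True, m: False}
  {m: True, s: True, h: False, f: False}
  {f: True, m: True, s: True, h: False}
  {h: True, m: True, s: True, f: False}


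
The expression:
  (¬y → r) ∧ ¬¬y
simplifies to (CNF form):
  y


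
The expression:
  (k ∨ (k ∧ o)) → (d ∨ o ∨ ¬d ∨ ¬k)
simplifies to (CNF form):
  True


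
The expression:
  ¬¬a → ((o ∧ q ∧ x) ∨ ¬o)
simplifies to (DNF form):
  (q ∧ x) ∨ ¬a ∨ ¬o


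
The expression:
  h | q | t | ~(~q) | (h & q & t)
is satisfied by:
  {t: True, q: True, h: True}
  {t: True, q: True, h: False}
  {t: True, h: True, q: False}
  {t: True, h: False, q: False}
  {q: True, h: True, t: False}
  {q: True, h: False, t: False}
  {h: True, q: False, t: False}


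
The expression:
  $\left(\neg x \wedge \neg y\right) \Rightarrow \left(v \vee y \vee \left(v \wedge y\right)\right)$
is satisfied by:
  {y: True, v: True, x: True}
  {y: True, v: True, x: False}
  {y: True, x: True, v: False}
  {y: True, x: False, v: False}
  {v: True, x: True, y: False}
  {v: True, x: False, y: False}
  {x: True, v: False, y: False}


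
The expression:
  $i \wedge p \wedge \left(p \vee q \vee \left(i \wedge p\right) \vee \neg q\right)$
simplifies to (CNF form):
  $i \wedge p$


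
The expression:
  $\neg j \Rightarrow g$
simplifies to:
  $g \vee j$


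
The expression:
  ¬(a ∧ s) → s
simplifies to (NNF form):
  s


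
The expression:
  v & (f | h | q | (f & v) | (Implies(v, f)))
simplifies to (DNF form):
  (f & v) | (h & v) | (q & v)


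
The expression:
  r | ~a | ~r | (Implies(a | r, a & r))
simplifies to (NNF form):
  True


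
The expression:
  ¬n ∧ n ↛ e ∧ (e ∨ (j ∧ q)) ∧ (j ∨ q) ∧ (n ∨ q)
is never true.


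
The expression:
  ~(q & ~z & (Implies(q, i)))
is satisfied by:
  {z: True, q: False, i: False}
  {q: False, i: False, z: False}
  {i: True, z: True, q: False}
  {i: True, q: False, z: False}
  {z: True, q: True, i: False}
  {q: True, z: False, i: False}
  {i: True, q: True, z: True}


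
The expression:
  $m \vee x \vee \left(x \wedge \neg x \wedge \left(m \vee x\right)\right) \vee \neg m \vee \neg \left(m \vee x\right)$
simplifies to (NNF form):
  $\text{True}$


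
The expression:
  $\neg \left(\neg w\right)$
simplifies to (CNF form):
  $w$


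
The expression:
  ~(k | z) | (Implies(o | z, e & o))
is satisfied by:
  {e: True, z: False, k: False, o: False}
  {e: False, z: False, k: False, o: False}
  {o: True, e: True, z: False, k: False}
  {o: True, e: False, z: False, k: False}
  {k: True, e: True, z: False, o: False}
  {k: True, e: False, z: False, o: False}
  {o: True, k: True, e: True, z: False}
  {o: True, z: True, e: True, k: False}
  {o: True, z: True, e: True, k: True}


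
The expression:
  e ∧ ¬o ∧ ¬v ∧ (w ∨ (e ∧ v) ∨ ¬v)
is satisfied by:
  {e: True, v: False, o: False}


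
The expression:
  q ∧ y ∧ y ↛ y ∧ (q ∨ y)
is never true.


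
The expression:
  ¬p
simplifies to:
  ¬p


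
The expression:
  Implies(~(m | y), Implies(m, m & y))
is always true.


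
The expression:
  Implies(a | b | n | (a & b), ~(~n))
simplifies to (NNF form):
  n | (~a & ~b)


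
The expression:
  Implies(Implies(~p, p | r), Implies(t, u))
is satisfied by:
  {u: True, r: False, p: False, t: False}
  {u: True, p: True, r: False, t: False}
  {u: True, r: True, p: False, t: False}
  {u: True, p: True, r: True, t: False}
  {u: False, r: False, p: False, t: False}
  {p: True, u: False, r: False, t: False}
  {r: True, u: False, p: False, t: False}
  {p: True, r: True, u: False, t: False}
  {t: True, u: True, r: False, p: False}
  {t: True, p: True, u: True, r: False}
  {t: True, u: True, r: True, p: False}
  {t: True, p: True, u: True, r: True}
  {t: True, u: False, r: False, p: False}


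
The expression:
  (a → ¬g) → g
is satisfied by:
  {g: True}


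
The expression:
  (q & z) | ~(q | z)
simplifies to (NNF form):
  (q & z) | (~q & ~z)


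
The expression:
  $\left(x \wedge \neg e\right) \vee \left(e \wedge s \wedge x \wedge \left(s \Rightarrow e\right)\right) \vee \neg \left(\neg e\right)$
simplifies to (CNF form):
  $e \vee x$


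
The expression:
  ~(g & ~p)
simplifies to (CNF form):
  p | ~g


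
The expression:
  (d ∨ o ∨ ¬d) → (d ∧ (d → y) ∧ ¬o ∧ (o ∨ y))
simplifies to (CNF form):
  d ∧ y ∧ ¬o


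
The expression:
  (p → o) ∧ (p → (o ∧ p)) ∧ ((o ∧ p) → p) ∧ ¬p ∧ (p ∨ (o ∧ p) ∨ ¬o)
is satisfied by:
  {o: False, p: False}


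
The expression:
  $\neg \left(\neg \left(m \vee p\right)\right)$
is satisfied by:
  {m: True, p: True}
  {m: True, p: False}
  {p: True, m: False}


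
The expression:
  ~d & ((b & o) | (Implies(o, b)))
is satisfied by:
  {b: True, d: False, o: False}
  {d: False, o: False, b: False}
  {b: True, o: True, d: False}


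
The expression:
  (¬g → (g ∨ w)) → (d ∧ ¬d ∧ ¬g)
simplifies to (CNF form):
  ¬g ∧ ¬w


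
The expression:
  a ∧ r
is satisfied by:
  {r: True, a: True}


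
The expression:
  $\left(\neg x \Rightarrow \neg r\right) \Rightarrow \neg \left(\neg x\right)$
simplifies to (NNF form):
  $r \vee x$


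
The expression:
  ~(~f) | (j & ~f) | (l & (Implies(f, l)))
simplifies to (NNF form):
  f | j | l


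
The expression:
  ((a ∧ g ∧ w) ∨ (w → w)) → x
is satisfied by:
  {x: True}


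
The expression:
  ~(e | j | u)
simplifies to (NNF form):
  ~e & ~j & ~u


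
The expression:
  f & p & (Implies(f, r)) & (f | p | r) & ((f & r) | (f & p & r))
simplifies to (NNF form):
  f & p & r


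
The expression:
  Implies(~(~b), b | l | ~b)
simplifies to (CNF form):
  True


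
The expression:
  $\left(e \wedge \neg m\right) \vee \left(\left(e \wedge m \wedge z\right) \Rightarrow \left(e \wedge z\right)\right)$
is always true.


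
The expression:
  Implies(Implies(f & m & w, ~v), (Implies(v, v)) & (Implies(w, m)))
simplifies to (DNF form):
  m | ~w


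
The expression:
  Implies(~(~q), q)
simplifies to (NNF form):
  True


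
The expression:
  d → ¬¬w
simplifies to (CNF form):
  w ∨ ¬d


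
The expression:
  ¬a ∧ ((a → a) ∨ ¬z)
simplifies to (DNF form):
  ¬a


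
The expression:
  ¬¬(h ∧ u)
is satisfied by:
  {h: True, u: True}


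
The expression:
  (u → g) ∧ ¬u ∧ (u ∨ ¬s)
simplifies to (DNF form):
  ¬s ∧ ¬u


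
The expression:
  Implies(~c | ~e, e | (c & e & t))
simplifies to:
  e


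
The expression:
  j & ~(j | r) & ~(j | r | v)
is never true.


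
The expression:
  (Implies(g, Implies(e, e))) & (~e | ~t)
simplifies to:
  ~e | ~t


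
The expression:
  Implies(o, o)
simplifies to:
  True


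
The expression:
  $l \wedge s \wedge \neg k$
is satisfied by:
  {s: True, l: True, k: False}


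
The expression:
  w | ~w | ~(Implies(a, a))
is always true.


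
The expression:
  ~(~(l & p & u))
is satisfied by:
  {p: True, u: True, l: True}


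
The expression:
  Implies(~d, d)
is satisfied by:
  {d: True}


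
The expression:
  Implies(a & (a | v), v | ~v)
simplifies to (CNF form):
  True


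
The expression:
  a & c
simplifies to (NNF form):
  a & c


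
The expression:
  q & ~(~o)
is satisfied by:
  {o: True, q: True}


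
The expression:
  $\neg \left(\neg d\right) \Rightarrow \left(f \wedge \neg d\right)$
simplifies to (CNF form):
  $\neg d$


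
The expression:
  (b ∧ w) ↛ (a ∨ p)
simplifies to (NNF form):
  b ∧ w ∧ ¬a ∧ ¬p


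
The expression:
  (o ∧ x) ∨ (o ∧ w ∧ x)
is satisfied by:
  {x: True, o: True}


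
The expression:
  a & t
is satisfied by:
  {t: True, a: True}


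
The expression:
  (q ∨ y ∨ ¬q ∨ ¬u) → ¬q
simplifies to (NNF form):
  ¬q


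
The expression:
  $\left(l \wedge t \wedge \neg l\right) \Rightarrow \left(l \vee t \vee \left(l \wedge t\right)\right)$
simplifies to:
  $\text{True}$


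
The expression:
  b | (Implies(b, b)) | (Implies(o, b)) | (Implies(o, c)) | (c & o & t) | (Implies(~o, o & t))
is always true.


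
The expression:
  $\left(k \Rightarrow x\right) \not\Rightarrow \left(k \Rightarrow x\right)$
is never true.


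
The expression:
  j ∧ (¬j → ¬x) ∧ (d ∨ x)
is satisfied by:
  {j: True, x: True, d: True}
  {j: True, x: True, d: False}
  {j: True, d: True, x: False}


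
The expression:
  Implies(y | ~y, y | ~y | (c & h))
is always true.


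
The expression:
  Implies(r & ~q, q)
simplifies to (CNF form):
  q | ~r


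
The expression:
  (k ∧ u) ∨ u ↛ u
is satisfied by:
  {u: True, k: True}


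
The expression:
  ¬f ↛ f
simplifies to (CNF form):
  ¬f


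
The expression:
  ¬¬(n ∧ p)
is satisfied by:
  {p: True, n: True}


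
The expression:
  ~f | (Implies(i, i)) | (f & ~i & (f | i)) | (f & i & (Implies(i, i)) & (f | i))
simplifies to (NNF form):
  True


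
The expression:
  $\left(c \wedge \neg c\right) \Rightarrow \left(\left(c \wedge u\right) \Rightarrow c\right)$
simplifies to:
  $\text{True}$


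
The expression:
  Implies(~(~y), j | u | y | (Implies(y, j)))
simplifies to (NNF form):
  True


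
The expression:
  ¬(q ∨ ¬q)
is never true.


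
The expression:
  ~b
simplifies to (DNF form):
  ~b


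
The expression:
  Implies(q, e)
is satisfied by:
  {e: True, q: False}
  {q: False, e: False}
  {q: True, e: True}


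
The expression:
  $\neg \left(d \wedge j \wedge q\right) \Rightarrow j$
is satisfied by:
  {j: True}


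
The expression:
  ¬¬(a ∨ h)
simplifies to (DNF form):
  a ∨ h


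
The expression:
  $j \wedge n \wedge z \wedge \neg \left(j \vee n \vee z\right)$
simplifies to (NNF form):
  $\text{False}$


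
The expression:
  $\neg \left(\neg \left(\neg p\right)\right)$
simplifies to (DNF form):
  $\neg p$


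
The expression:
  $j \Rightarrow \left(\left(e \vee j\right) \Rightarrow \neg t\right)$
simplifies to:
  $\neg j \vee \neg t$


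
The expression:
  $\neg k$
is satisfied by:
  {k: False}


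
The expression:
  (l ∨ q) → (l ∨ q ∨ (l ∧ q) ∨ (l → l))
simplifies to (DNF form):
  True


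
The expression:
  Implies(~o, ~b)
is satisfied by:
  {o: True, b: False}
  {b: False, o: False}
  {b: True, o: True}


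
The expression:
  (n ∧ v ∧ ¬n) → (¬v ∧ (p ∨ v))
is always true.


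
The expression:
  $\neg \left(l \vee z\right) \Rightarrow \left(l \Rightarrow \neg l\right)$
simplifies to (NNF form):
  $\text{True}$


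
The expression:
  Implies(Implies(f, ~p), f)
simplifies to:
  f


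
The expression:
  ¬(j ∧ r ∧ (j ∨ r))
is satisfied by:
  {r: False, j: False}
  {j: True, r: False}
  {r: True, j: False}


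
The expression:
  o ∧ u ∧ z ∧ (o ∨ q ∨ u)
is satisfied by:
  {z: True, u: True, o: True}


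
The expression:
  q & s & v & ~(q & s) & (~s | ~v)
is never true.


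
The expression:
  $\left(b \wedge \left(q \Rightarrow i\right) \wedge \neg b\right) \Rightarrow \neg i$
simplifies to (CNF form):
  $\text{True}$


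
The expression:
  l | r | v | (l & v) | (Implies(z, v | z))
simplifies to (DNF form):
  True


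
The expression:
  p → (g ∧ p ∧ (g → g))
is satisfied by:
  {g: True, p: False}
  {p: False, g: False}
  {p: True, g: True}


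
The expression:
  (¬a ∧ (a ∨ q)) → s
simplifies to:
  a ∨ s ∨ ¬q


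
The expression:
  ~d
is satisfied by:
  {d: False}


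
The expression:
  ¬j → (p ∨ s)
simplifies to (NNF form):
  j ∨ p ∨ s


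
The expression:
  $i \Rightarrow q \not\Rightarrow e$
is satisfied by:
  {q: True, i: False, e: False}
  {q: False, i: False, e: False}
  {e: True, q: True, i: False}
  {e: True, q: False, i: False}
  {i: True, q: True, e: False}


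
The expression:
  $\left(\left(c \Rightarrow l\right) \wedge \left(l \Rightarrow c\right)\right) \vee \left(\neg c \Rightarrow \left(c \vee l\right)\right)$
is always true.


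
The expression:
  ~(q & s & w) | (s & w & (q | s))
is always true.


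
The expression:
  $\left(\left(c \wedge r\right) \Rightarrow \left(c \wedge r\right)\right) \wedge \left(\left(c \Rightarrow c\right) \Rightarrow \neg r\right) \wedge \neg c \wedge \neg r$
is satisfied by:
  {r: False, c: False}


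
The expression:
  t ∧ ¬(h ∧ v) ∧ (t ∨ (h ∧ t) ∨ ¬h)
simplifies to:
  t ∧ (¬h ∨ ¬v)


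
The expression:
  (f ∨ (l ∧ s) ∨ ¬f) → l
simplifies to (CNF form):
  l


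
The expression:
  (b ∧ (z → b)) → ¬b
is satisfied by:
  {b: False}


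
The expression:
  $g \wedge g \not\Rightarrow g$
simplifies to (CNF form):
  $\text{False}$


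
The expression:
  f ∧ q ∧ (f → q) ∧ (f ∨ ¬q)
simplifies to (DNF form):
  f ∧ q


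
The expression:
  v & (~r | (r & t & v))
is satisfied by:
  {t: True, v: True, r: False}
  {v: True, r: False, t: False}
  {r: True, t: True, v: True}


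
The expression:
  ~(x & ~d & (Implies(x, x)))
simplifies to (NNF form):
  d | ~x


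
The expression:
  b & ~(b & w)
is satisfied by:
  {b: True, w: False}


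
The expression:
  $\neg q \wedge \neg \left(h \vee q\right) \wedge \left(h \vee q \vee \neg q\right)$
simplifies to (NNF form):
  $\neg h \wedge \neg q$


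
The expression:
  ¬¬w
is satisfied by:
  {w: True}


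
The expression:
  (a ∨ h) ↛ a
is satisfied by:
  {h: True, a: False}


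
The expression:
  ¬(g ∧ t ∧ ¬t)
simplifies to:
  True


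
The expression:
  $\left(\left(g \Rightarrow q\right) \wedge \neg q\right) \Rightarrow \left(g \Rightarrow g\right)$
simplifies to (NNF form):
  $\text{True}$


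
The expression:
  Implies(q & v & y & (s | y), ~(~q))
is always true.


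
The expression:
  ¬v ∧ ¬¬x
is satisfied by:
  {x: True, v: False}


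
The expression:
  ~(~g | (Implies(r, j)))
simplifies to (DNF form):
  g & r & ~j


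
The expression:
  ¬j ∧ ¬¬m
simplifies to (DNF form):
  m ∧ ¬j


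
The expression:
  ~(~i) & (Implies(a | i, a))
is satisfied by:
  {a: True, i: True}


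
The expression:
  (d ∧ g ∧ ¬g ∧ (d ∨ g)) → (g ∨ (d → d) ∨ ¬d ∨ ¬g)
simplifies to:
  True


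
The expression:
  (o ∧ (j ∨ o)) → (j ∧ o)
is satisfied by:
  {j: True, o: False}
  {o: False, j: False}
  {o: True, j: True}


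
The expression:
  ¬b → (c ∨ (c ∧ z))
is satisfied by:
  {b: True, c: True}
  {b: True, c: False}
  {c: True, b: False}


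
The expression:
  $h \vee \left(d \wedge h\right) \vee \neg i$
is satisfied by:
  {h: True, i: False}
  {i: False, h: False}
  {i: True, h: True}
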